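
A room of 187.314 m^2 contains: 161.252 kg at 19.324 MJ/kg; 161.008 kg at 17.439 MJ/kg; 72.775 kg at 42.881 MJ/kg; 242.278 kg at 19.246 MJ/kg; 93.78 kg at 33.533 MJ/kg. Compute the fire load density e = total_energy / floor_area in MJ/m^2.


Total energy = 161.252*19.324 + 161.008*17.439 + 72.775*42.881 + 242.278*19.246 + 93.78*33.533
= 3116.034 + 2807.819 + 3120.665 + 4662.882 + 3144.725
= 16852.12 MJ
e = 16852.12 / 187.314 = 89.967 MJ/m^2

89.967 MJ/m^2


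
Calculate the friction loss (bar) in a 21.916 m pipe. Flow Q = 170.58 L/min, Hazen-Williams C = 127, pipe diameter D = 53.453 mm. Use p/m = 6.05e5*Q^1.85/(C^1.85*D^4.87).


Q^1.85 = 13461
C^1.85 = 7799.0
D^4.87 = 2.6015e+08
p/m = 0.0040139 bar/m
p_total = 0.0040139 * 21.916 = 0.087968 bar

0.087968 bar


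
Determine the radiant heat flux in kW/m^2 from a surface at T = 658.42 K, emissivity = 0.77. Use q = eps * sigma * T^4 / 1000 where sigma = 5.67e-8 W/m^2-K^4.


T^4 = 1.8794e+11
q = 0.77 * 5.67e-8 * 1.8794e+11 / 1000 = 8.2051 kW/m^2

8.2051 kW/m^2


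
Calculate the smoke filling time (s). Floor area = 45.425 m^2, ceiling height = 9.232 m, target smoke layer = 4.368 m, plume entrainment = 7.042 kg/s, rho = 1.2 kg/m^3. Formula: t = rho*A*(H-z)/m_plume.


H - z = 4.864 m
t = 1.2 * 45.425 * 4.864 / 7.042 = 37.651 s

37.651 s


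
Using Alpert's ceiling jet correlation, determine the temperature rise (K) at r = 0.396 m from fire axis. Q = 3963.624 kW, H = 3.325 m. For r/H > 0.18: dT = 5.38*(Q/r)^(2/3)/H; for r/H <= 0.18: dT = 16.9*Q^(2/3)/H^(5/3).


r/H = 0.396 / 3.325 = 0.11910
r/H <= 0.18, so dT = 16.9*Q^(2/3)/H^(5/3)
Q^(2/3) = 250.45
H^(5/3) = 7.4072
dT = 16.9 * 250.45 / 7.4072 = 571.43 K

571.43 K


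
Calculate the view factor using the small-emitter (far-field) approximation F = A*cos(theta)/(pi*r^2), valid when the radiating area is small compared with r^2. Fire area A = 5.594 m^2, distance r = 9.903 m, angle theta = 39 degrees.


cos(39 deg) = 0.77715
pi*r^2 = 308.09
F = 5.594 * 0.77715 / 308.09 = 0.014110

0.014110


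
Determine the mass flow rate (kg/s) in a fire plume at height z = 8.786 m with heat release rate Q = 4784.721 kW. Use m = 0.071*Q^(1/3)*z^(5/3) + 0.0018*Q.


Q^(1/3) = 16.851
z^(5/3) = 37.410
First term = 0.071 * 16.851 * 37.410 = 44.757
Second term = 0.0018 * 4784.721 = 8.6125
m = 53.370 kg/s

53.370 kg/s


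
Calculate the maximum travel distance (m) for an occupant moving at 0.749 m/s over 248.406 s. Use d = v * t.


d = 0.749 * 248.406 = 186.06 m

186.06 m


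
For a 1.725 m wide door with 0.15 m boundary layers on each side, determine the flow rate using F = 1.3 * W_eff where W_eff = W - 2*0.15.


W_eff = 1.725 - 0.30 = 1.425 m
F = 1.3 * 1.425 = 1.8525 persons/s

1.8525 persons/s


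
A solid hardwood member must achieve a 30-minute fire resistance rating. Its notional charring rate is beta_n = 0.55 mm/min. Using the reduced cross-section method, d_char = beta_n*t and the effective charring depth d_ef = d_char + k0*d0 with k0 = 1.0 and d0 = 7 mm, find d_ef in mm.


d_char = 0.55 * 30 = 16.5 mm
d_ef = 16.5 + 1.0*7 = 23.5 mm

23.5 mm


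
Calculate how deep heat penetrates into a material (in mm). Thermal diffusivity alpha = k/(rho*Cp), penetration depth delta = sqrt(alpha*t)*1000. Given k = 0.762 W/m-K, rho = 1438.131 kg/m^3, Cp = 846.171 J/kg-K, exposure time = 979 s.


alpha = 0.762 / (1438.131 * 846.171) = 6.2618e-07 m^2/s
alpha * t = 0.00061303
delta = sqrt(0.00061303) * 1000 = 24.759 mm

24.759 mm


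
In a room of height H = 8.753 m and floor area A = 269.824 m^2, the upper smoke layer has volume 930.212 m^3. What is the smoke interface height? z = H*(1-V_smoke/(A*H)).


V/(A*H) = 0.39386
1 - 0.39386 = 0.60614
z = 8.753 * 0.60614 = 5.3055 m

5.3055 m


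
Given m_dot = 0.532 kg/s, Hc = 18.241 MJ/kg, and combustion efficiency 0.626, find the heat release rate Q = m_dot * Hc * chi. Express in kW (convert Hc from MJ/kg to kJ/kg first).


Hc = 18.241 MJ/kg = 18.241 * 1000 kJ/kg = 18241 kJ/kg
Q = 0.532 kg/s * 18241 kJ/kg * 0.626 = 6074.8 kW

6074.8 kW


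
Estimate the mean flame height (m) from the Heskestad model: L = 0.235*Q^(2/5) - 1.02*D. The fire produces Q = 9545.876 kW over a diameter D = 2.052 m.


Q^(2/5) = 39.077
0.235 * Q^(2/5) = 9.1832
1.02 * D = 2.0930
L = 7.0902 m

7.0902 m


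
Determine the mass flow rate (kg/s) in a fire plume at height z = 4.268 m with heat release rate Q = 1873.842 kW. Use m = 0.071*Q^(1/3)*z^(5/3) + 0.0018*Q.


Q^(1/3) = 12.329
z^(5/3) = 11.230
First term = 0.071 * 12.329 * 11.230 = 9.8298
Second term = 0.0018 * 1873.842 = 3.3729
m = 13.203 kg/s

13.203 kg/s


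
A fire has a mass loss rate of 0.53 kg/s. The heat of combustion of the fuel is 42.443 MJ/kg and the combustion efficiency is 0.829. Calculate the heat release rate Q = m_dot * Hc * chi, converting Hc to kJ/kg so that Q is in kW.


Hc = 42.443 MJ/kg = 42.443 * 1000 kJ/kg = 42443 kJ/kg
Q = 0.53 kg/s * 42443 kJ/kg * 0.829 = 18648 kW

18648 kW


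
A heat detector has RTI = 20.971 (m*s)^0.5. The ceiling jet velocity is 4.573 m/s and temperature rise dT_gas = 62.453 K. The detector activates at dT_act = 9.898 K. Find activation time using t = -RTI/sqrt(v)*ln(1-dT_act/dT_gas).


dT_act/dT_gas = 0.15849
ln(1 - 0.15849) = -0.17255
t = -20.971 / sqrt(4.573) * -0.17255 = 1.6922 s

1.6922 s


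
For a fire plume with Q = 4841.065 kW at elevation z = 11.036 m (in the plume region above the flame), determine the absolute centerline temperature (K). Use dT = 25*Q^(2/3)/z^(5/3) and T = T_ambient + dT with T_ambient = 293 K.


Q^(2/3) = 286.17
z^(5/3) = 54.704
dT = 25 * 286.17 / 54.704 = 130.78 K
T = 293 + 130.78 = 423.78 K

423.78 K


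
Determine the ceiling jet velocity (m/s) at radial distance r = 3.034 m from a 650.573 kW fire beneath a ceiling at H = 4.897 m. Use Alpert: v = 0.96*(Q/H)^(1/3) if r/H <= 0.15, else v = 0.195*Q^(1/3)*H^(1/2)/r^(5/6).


r/H = 3.034 / 4.897 = 0.61956
r/H > 0.15, so v = 0.195*Q^(1/3)*H^(1/2)/r^(5/6)
Q^(1/3) = 8.6649
H^(1/2) = 2.2129
r^(5/6) = 2.5216
v = 0.195 * 8.6649 * 2.2129 / 2.5216 = 1.4828 m/s

1.4828 m/s


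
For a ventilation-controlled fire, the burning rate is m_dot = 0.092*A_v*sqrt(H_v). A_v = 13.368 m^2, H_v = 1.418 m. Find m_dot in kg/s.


sqrt(H_v) = 1.1908
m_dot = 0.092 * 13.368 * 1.1908 = 1.4645 kg/s

1.4645 kg/s


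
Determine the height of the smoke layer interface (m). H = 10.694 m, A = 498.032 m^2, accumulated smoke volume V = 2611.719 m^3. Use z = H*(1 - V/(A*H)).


V/(A*H) = 0.49038
1 - 0.49038 = 0.50962
z = 10.694 * 0.50962 = 5.4499 m

5.4499 m


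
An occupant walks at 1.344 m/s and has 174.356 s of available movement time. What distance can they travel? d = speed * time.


d = 1.344 * 174.356 = 234.33 m

234.33 m


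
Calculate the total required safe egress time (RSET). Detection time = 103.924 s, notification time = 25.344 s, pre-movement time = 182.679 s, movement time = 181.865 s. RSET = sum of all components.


Total = 103.924 + 25.344 + 182.679 + 181.865 = 493.812 s

493.812 s


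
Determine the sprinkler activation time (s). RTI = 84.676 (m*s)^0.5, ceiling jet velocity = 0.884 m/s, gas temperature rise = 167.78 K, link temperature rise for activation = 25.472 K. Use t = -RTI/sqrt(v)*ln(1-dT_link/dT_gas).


dT_link/dT_gas = 0.15182
ln(1 - 0.15182) = -0.16466
t = -84.676 / sqrt(0.884) * -0.16466 = 14.829 s

14.829 s


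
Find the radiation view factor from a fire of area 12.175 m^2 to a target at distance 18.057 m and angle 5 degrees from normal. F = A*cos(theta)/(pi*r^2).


cos(5 deg) = 0.99619
pi*r^2 = 1024.3
F = 12.175 * 0.99619 / 1024.3 = 0.011841

0.011841


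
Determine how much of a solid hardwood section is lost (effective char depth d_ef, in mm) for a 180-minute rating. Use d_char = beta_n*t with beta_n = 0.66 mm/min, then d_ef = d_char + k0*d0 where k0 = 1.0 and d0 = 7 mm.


d_char = 0.66 * 180 = 118.8 mm
d_ef = 118.8 + 1.0*7 = 125.8 mm

125.8 mm


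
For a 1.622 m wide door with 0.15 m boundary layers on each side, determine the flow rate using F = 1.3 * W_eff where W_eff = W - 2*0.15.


W_eff = 1.622 - 0.30 = 1.322 m
F = 1.3 * 1.322 = 1.7186 persons/s

1.7186 persons/s


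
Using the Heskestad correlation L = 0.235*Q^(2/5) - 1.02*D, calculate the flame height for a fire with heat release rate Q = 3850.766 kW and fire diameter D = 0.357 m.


Q^(2/5) = 27.178
0.235 * Q^(2/5) = 6.3868
1.02 * D = 0.36414
L = 6.0227 m

6.0227 m


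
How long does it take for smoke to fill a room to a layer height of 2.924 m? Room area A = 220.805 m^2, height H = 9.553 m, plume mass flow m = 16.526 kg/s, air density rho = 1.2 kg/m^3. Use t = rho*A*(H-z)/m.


H - z = 6.629 m
t = 1.2 * 220.805 * 6.629 / 16.526 = 106.28 s

106.28 s


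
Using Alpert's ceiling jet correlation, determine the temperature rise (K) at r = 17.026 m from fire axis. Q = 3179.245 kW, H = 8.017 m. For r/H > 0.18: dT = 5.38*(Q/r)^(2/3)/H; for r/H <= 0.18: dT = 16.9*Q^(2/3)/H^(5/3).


r/H = 17.026 / 8.017 = 2.1237
r/H > 0.18, so dT = 5.38*(Q/r)^(2/3)/H
Q/r = 186.73
(Q/r)^(2/3) = 32.669
dT = 5.38 * 32.669 / 8.017 = 21.924 K

21.924 K


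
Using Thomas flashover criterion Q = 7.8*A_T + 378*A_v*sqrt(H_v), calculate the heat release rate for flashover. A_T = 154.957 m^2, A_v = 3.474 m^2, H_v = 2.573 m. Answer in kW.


7.8*A_T = 1208.7
sqrt(H_v) = 1.6041
378*A_v*sqrt(H_v) = 2106.4
Q = 1208.7 + 2106.4 = 3315.1 kW

3315.1 kW


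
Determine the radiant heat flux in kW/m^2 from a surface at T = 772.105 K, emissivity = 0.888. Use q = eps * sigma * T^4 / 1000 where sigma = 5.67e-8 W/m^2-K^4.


T^4 = 3.5539e+11
q = 0.888 * 5.67e-8 * 3.5539e+11 / 1000 = 17.894 kW/m^2

17.894 kW/m^2


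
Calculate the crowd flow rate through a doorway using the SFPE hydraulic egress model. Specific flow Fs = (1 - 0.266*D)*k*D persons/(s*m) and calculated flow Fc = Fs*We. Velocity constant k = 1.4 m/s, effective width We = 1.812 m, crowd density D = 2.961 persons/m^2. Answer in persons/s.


1 - 0.266*D = 1 - 0.266*2.961 = 0.21237
Fs = 0.21237 * 1.4 * 2.961 = 0.88038 persons/(s*m)
Fc = 0.88038 * 1.812 = 1.5952 persons/s

1.5952 persons/s


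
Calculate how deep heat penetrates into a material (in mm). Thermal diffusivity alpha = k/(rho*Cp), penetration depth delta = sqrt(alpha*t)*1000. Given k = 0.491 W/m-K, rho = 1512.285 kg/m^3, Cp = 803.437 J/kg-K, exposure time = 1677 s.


alpha = 0.491 / (1512.285 * 803.437) = 4.0411e-07 m^2/s
alpha * t = 0.00067769
delta = sqrt(0.00067769) * 1000 = 26.032 mm

26.032 mm


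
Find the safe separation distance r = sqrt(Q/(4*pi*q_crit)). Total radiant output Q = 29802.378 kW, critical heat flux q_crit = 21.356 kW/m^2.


4*pi*q_crit = 268.37
Q/(4*pi*q_crit) = 111.05
r = sqrt(111.05) = 10.538 m

10.538 m


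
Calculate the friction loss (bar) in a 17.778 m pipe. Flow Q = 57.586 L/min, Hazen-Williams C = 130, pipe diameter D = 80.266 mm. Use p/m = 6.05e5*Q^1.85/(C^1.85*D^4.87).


Q^1.85 = 1805.5
C^1.85 = 8143.2
D^4.87 = 1.8839e+09
p/m = 7.1200e-05 bar/m
p_total = 7.1200e-05 * 17.778 = 0.0012658 bar

0.0012658 bar


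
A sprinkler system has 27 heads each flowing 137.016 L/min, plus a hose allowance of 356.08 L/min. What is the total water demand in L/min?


Sprinkler demand = 27 * 137.016 = 3699.432 L/min
Total = 3699.432 + 356.08 = 4055.512 L/min

4055.512 L/min


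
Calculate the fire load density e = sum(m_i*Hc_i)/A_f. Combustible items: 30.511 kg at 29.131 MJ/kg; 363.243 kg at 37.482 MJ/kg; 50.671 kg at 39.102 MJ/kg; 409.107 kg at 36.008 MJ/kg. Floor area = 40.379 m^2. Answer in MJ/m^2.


Total energy = 30.511*29.131 + 363.243*37.482 + 50.671*39.102 + 409.107*36.008
= 888.8159 + 13615.07 + 1981.337 + 14731.12
= 31216.35 MJ
e = 31216.35 / 40.379 = 773.08 MJ/m^2

773.08 MJ/m^2


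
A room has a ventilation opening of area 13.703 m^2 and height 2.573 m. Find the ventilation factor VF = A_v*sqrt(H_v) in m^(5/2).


sqrt(H_v) = 1.6041
VF = 13.703 * 1.6041 = 21.980 m^(5/2)

21.980 m^(5/2)


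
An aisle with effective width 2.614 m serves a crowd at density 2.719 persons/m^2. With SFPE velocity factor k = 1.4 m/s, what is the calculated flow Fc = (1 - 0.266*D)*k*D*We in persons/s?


1 - 0.266*D = 1 - 0.266*2.719 = 0.27675
Fs = 0.27675 * 1.4 * 2.719 = 1.0535 persons/(s*m)
Fc = 1.0535 * 2.614 = 2.7537 persons/s

2.7537 persons/s


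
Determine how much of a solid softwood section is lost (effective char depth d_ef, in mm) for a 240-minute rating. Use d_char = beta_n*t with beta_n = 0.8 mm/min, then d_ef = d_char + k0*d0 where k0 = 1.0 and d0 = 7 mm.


d_char = 0.8 * 240 = 192 mm
d_ef = 192 + 1.0*7 = 199 mm

199 mm


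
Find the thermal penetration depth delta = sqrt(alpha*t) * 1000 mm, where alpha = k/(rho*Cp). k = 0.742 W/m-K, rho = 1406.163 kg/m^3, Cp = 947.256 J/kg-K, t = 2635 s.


alpha = 0.742 / (1406.163 * 947.256) = 5.5706e-07 m^2/s
alpha * t = 0.0014678
delta = sqrt(0.0014678) * 1000 = 38.313 mm

38.313 mm


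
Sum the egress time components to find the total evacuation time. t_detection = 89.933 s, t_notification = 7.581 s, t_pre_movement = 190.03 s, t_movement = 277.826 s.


Total = 89.933 + 7.581 + 190.03 + 277.826 = 565.37 s

565.37 s


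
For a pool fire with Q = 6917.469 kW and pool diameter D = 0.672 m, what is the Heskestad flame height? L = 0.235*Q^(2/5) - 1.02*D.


Q^(2/5) = 34.354
0.235 * Q^(2/5) = 8.0732
1.02 * D = 0.68544
L = 7.3878 m

7.3878 m


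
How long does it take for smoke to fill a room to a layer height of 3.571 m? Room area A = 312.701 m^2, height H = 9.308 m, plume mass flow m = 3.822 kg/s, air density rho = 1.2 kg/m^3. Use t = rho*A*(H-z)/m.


H - z = 5.737 m
t = 1.2 * 312.701 * 5.737 / 3.822 = 563.25 s

563.25 s


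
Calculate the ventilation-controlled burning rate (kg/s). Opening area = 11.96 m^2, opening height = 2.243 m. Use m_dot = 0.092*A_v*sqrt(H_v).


sqrt(H_v) = 1.4977
m_dot = 0.092 * 11.96 * 1.4977 = 1.6479 kg/s

1.6479 kg/s


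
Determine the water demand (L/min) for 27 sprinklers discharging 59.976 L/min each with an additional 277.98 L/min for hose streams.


Sprinkler demand = 27 * 59.976 = 1619.352 L/min
Total = 1619.352 + 277.98 = 1897.332 L/min

1897.332 L/min


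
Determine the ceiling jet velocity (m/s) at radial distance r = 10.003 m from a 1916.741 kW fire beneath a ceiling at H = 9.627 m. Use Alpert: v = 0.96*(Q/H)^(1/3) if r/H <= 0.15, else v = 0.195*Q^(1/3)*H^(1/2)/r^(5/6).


r/H = 10.003 / 9.627 = 1.0391
r/H > 0.15, so v = 0.195*Q^(1/3)*H^(1/2)/r^(5/6)
Q^(1/3) = 12.422
H^(1/2) = 3.1027
r^(5/6) = 6.8146
v = 0.195 * 12.422 * 3.1027 / 6.8146 = 1.1029 m/s

1.1029 m/s


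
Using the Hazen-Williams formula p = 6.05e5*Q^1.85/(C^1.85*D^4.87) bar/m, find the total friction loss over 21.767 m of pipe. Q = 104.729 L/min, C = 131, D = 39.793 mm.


Q^1.85 = 5459.1
C^1.85 = 8259.5
D^4.87 = 6.1810e+07
p/m = 0.0064695 bar/m
p_total = 0.0064695 * 21.767 = 0.14082 bar

0.14082 bar


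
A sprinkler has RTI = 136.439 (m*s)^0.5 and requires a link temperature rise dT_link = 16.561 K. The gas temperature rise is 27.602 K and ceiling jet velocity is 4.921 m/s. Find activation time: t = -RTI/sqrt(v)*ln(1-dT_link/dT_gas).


dT_link/dT_gas = 0.59999
ln(1 - 0.59999) = -0.91627
t = -136.439 / sqrt(4.921) * -0.91627 = 56.356 s

56.356 s


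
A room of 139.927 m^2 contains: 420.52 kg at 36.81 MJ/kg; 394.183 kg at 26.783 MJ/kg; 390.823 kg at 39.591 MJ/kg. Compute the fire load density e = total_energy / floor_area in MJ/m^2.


Total energy = 420.52*36.81 + 394.183*26.783 + 390.823*39.591
= 15479.34 + 10557.40 + 15473.07
= 41509.82 MJ
e = 41509.82 / 139.927 = 296.65 MJ/m^2

296.65 MJ/m^2


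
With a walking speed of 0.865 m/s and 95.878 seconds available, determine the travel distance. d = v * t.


d = 0.865 * 95.878 = 82.934 m

82.934 m


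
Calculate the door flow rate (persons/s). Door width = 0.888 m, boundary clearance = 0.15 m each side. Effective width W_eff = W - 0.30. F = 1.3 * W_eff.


W_eff = 0.888 - 0.30 = 0.588 m
F = 1.3 * 0.588 = 0.76440 persons/s

0.76440 persons/s


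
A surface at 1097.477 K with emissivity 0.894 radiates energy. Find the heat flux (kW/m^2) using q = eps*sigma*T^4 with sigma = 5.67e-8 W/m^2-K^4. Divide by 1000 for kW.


T^4 = 1.4507e+12
q = 0.894 * 5.67e-8 * 1.4507e+12 / 1000 = 73.536 kW/m^2

73.536 kW/m^2


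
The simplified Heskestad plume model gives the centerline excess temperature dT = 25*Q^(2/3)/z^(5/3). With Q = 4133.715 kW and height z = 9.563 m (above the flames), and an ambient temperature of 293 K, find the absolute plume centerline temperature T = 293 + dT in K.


Q^(2/3) = 257.57
z^(5/3) = 43.085
dT = 25 * 257.57 / 43.085 = 149.45 K
T = 293 + 149.45 = 442.45 K

442.45 K


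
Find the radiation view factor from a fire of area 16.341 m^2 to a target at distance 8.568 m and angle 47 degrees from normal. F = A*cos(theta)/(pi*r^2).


cos(47 deg) = 0.68200
pi*r^2 = 230.63
F = 16.341 * 0.68200 / 230.63 = 0.048323

0.048323


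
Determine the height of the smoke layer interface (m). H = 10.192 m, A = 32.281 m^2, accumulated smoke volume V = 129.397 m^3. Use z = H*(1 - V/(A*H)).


V/(A*H) = 0.39329
1 - 0.39329 = 0.60671
z = 10.192 * 0.60671 = 6.1835 m

6.1835 m


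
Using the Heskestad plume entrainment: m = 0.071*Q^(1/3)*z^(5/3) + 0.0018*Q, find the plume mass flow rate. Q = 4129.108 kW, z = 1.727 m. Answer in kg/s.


Q^(1/3) = 16.043
z^(5/3) = 2.4859
First term = 0.071 * 16.043 * 2.4859 = 2.8316
Second term = 0.0018 * 4129.108 = 7.4324
m = 10.264 kg/s

10.264 kg/s


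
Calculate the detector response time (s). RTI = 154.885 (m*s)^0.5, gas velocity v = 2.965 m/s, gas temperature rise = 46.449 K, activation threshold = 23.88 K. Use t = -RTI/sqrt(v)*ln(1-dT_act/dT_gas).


dT_act/dT_gas = 0.51411
ln(1 - 0.51411) = -0.72178
t = -154.885 / sqrt(2.965) * -0.72178 = 64.923 s

64.923 s


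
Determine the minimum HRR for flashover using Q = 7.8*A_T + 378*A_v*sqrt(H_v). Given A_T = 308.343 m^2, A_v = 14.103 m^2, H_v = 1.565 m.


7.8*A_T = 2405.1
sqrt(H_v) = 1.2510
378*A_v*sqrt(H_v) = 6669.0
Q = 2405.1 + 6669.0 = 9074.1 kW

9074.1 kW


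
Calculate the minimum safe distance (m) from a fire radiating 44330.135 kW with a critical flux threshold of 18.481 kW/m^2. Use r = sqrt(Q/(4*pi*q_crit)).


4*pi*q_crit = 232.24
Q/(4*pi*q_crit) = 190.88
r = sqrt(190.88) = 13.816 m

13.816 m


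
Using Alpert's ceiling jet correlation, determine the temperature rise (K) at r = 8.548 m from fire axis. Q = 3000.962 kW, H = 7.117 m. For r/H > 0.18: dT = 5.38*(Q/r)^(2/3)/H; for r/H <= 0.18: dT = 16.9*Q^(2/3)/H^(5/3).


r/H = 8.548 / 7.117 = 1.2011
r/H > 0.18, so dT = 5.38*(Q/r)^(2/3)/H
Q/r = 351.07
(Q/r)^(2/3) = 49.766
dT = 5.38 * 49.766 / 7.117 = 37.620 K

37.620 K


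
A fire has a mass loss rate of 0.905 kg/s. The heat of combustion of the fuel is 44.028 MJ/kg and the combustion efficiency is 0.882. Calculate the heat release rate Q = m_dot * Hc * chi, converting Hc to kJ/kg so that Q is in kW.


Hc = 44.028 MJ/kg = 44.028 * 1000 kJ/kg = 44028 kJ/kg
Q = 0.905 kg/s * 44028 kJ/kg * 0.882 = 35144 kW

35144 kW


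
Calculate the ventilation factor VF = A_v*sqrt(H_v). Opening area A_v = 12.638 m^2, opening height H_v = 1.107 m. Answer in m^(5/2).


sqrt(H_v) = 1.0521
VF = 12.638 * 1.0521 = 13.297 m^(5/2)

13.297 m^(5/2)


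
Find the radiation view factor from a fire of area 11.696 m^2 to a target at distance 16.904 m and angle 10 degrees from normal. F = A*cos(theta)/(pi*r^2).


cos(10 deg) = 0.98481
pi*r^2 = 897.70
F = 11.696 * 0.98481 / 897.70 = 0.012831

0.012831


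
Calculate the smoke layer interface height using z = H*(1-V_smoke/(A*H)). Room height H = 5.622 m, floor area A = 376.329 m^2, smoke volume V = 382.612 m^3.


V/(A*H) = 0.18084
1 - 0.18084 = 0.81916
z = 5.622 * 0.81916 = 4.6053 m

4.6053 m


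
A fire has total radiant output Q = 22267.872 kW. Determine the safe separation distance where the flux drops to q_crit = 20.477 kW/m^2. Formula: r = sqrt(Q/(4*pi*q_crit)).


4*pi*q_crit = 257.32
Q/(4*pi*q_crit) = 86.537
r = sqrt(86.537) = 9.3025 m

9.3025 m


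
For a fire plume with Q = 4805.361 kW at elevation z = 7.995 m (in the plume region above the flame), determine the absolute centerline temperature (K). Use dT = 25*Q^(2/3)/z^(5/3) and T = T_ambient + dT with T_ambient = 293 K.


Q^(2/3) = 284.76
z^(5/3) = 31.967
dT = 25 * 284.76 / 31.967 = 222.70 K
T = 293 + 222.70 = 515.70 K

515.70 K


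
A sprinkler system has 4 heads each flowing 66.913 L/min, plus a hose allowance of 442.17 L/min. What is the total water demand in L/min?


Sprinkler demand = 4 * 66.913 = 267.652 L/min
Total = 267.652 + 442.17 = 709.822 L/min

709.822 L/min


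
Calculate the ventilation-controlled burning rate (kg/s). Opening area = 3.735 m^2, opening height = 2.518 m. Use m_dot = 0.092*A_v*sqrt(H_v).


sqrt(H_v) = 1.5868
m_dot = 0.092 * 3.735 * 1.5868 = 0.54526 kg/s

0.54526 kg/s


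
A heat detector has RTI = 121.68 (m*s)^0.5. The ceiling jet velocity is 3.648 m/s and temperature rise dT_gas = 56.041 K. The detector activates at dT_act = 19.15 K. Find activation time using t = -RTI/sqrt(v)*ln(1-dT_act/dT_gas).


dT_act/dT_gas = 0.34171
ln(1 - 0.34171) = -0.41812
t = -121.68 / sqrt(3.648) * -0.41812 = 26.637 s

26.637 s


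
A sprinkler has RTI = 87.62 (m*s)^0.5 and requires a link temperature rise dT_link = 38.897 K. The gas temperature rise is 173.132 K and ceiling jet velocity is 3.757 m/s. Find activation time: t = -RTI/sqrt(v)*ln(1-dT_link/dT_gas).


dT_link/dT_gas = 0.22467
ln(1 - 0.22467) = -0.25446
t = -87.62 / sqrt(3.757) * -0.25446 = 11.503 s

11.503 s


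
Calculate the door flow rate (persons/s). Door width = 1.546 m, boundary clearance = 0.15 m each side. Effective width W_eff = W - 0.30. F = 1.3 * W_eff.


W_eff = 1.546 - 0.30 = 1.246 m
F = 1.3 * 1.246 = 1.6198 persons/s

1.6198 persons/s


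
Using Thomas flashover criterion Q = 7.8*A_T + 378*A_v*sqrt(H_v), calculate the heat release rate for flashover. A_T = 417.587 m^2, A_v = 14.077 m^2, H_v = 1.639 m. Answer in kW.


7.8*A_T = 3257.2
sqrt(H_v) = 1.2802
378*A_v*sqrt(H_v) = 6812.3
Q = 3257.2 + 6812.3 = 10069 kW

10069 kW


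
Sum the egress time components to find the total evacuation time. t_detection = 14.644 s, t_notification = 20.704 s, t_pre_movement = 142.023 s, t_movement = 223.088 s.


Total = 14.644 + 20.704 + 142.023 + 223.088 = 400.459 s

400.459 s


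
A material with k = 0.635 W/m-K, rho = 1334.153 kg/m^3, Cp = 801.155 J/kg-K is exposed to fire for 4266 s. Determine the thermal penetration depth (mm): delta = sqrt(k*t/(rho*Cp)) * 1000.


alpha = 0.635 / (1334.153 * 801.155) = 5.9409e-07 m^2/s
alpha * t = 0.0025344
delta = sqrt(0.0025344) * 1000 = 50.343 mm

50.343 mm


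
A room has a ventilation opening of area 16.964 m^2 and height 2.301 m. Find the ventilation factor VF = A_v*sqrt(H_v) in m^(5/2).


sqrt(H_v) = 1.5169
VF = 16.964 * 1.5169 = 25.733 m^(5/2)

25.733 m^(5/2)


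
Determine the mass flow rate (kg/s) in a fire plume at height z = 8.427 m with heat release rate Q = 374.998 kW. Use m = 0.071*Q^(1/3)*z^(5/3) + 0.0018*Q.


Q^(1/3) = 7.2112
z^(5/3) = 34.897
First term = 0.071 * 7.2112 * 34.897 = 17.867
Second term = 0.0018 * 374.998 = 0.67500
m = 18.542 kg/s

18.542 kg/s


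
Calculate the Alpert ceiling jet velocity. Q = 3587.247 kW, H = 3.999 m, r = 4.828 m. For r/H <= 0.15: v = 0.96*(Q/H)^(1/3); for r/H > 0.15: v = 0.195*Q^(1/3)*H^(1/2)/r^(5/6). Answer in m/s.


r/H = 4.828 / 3.999 = 1.2073
r/H > 0.15, so v = 0.195*Q^(1/3)*H^(1/2)/r^(5/6)
Q^(1/3) = 15.308
H^(1/2) = 1.9997
r^(5/6) = 3.7137
v = 0.195 * 15.308 * 1.9997 / 3.7137 = 1.6074 m/s

1.6074 m/s


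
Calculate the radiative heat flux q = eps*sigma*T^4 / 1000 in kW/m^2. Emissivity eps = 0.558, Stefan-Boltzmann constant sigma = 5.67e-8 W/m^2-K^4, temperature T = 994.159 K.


T^4 = 9.7684e+11
q = 0.558 * 5.67e-8 * 9.7684e+11 / 1000 = 30.906 kW/m^2

30.906 kW/m^2


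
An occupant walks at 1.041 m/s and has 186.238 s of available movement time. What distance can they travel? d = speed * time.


d = 1.041 * 186.238 = 193.87 m

193.87 m


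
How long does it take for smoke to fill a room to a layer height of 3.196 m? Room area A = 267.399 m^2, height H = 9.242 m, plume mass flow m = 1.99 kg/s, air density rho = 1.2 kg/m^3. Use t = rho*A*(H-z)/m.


H - z = 6.046 m
t = 1.2 * 267.399 * 6.046 / 1.99 = 974.89 s

974.89 s


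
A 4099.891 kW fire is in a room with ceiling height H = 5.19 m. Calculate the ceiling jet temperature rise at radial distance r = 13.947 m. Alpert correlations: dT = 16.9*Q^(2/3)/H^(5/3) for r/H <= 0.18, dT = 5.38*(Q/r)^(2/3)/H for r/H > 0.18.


r/H = 13.947 / 5.19 = 2.6873
r/H > 0.18, so dT = 5.38*(Q/r)^(2/3)/H
Q/r = 293.96
(Q/r)^(2/3) = 44.211
dT = 5.38 * 44.211 / 5.19 = 45.829 K

45.829 K


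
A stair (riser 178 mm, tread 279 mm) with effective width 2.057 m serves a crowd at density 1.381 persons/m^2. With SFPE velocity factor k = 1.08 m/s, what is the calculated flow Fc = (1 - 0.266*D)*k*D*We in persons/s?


1 - 0.266*D = 1 - 0.266*1.381 = 0.63265
Fs = 0.63265 * 1.08 * 1.381 = 0.94359 persons/(s*m)
Fc = 0.94359 * 2.057 = 1.9410 persons/s

1.9410 persons/s


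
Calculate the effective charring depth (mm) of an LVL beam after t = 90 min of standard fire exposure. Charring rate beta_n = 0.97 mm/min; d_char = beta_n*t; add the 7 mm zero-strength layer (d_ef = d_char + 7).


d_char = 0.97 * 90 = 87.3 mm
d_ef = 87.3 + 1.0*7 = 94.3 mm

94.3 mm


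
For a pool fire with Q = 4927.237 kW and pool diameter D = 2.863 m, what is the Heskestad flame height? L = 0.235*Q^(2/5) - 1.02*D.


Q^(2/5) = 29.994
0.235 * Q^(2/5) = 7.0487
1.02 * D = 2.9203
L = 4.1284 m

4.1284 m


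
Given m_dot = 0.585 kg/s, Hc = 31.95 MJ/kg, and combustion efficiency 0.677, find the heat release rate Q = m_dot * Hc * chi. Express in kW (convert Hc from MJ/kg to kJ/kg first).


Hc = 31.95 MJ/kg = 31.95 * 1000 kJ/kg = 31950 kJ/kg
Q = 0.585 kg/s * 31950 kJ/kg * 0.677 = 12654 kW

12654 kW


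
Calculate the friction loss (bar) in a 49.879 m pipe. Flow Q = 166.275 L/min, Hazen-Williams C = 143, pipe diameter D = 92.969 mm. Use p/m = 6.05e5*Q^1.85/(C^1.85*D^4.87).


Q^1.85 = 12839
C^1.85 = 9713.4
D^4.87 = 3.8531e+09
p/m = 0.00020754 bar/m
p_total = 0.00020754 * 49.879 = 0.010352 bar

0.010352 bar


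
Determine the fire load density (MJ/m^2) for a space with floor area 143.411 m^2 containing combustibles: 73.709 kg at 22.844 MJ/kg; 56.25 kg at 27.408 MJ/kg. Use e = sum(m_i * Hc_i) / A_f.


Total energy = 73.709*22.844 + 56.25*27.408
= 1683.808 + 1541.7
= 3225.508 MJ
e = 3225.508 / 143.411 = 22.491 MJ/m^2

22.491 MJ/m^2


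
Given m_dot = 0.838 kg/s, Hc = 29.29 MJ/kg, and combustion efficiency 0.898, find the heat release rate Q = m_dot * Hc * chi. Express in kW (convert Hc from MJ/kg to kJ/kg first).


Hc = 29.29 MJ/kg = 29.29 * 1000 kJ/kg = 29290 kJ/kg
Q = 0.838 kg/s * 29290 kJ/kg * 0.898 = 22041 kW

22041 kW


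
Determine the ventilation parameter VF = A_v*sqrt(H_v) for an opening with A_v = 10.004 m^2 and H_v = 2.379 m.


sqrt(H_v) = 1.5424
VF = 10.004 * 1.5424 = 15.430 m^(5/2)

15.430 m^(5/2)


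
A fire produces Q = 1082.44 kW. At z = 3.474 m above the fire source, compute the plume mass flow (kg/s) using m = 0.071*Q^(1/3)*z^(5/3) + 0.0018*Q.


Q^(1/3) = 10.268
z^(5/3) = 7.9686
First term = 0.071 * 10.268 * 7.9686 = 5.8091
Second term = 0.0018 * 1082.44 = 1.9484
m = 7.7575 kg/s

7.7575 kg/s


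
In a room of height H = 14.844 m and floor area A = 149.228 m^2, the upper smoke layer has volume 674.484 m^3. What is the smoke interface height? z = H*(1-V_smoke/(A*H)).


V/(A*H) = 0.30449
1 - 0.30449 = 0.69551
z = 14.844 * 0.69551 = 10.324 m

10.324 m


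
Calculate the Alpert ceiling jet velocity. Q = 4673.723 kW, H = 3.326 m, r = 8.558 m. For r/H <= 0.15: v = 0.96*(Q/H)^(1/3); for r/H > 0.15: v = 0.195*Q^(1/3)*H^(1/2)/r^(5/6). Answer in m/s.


r/H = 8.558 / 3.326 = 2.5731
r/H > 0.15, so v = 0.195*Q^(1/3)*H^(1/2)/r^(5/6)
Q^(1/3) = 16.719
H^(1/2) = 1.8237
r^(5/6) = 5.9838
v = 0.195 * 16.719 * 1.8237 / 5.9838 = 0.99366 m/s

0.99366 m/s


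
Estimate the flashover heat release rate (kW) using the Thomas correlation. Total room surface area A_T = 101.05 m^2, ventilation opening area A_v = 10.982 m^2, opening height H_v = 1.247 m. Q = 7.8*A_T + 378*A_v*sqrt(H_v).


7.8*A_T = 788.19
sqrt(H_v) = 1.1167
378*A_v*sqrt(H_v) = 4635.6
Q = 788.19 + 4635.6 = 5423.8 kW

5423.8 kW


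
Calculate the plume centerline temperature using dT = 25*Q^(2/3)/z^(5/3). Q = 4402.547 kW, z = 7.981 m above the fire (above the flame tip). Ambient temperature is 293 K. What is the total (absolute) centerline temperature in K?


Q^(2/3) = 268.62
z^(5/3) = 31.873
dT = 25 * 268.62 / 31.873 = 210.69 K
T = 293 + 210.69 = 503.69 K

503.69 K


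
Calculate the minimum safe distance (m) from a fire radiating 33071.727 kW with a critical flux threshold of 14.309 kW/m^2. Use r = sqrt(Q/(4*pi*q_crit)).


4*pi*q_crit = 179.81
Q/(4*pi*q_crit) = 183.92
r = sqrt(183.92) = 13.562 m

13.562 m


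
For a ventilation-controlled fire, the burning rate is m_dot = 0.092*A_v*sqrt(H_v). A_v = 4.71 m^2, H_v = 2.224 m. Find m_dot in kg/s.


sqrt(H_v) = 1.4913
m_dot = 0.092 * 4.71 * 1.4913 = 0.64621 kg/s

0.64621 kg/s


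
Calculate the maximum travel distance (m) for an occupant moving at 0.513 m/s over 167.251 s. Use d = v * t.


d = 0.513 * 167.251 = 85.800 m

85.800 m


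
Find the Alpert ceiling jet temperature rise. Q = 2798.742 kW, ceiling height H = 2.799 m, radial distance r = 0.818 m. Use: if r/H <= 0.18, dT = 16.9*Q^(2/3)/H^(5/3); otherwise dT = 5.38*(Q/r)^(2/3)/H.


r/H = 0.818 / 2.799 = 0.29225
r/H > 0.18, so dT = 5.38*(Q/r)^(2/3)/H
Q/r = 3421.4
(Q/r)^(2/3) = 227.06
dT = 5.38 * 227.06 / 2.799 = 436.43 K

436.43 K


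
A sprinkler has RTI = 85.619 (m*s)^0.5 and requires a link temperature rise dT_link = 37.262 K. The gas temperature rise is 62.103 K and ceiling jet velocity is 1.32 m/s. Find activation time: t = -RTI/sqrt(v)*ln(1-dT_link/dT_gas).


dT_link/dT_gas = 0.60000
ln(1 - 0.60000) = -0.91630
t = -85.619 / sqrt(1.32) * -0.91630 = 68.284 s

68.284 s


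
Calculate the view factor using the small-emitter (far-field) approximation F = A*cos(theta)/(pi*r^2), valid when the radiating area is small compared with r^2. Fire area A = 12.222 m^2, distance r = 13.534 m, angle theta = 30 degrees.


cos(30 deg) = 0.86603
pi*r^2 = 575.44
F = 12.222 * 0.86603 / 575.44 = 0.018394

0.018394


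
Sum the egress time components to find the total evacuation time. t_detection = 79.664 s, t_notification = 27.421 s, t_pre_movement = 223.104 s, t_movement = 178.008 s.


Total = 79.664 + 27.421 + 223.104 + 178.008 = 508.197 s

508.197 s


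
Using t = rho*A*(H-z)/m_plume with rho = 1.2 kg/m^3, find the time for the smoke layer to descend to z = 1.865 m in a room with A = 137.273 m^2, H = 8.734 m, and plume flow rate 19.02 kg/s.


H - z = 6.869 m
t = 1.2 * 137.273 * 6.869 / 19.02 = 59.491 s

59.491 s


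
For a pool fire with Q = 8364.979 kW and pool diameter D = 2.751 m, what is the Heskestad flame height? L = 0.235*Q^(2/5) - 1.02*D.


Q^(2/5) = 37.067
0.235 * Q^(2/5) = 8.7107
1.02 * D = 2.8060
L = 5.9047 m

5.9047 m


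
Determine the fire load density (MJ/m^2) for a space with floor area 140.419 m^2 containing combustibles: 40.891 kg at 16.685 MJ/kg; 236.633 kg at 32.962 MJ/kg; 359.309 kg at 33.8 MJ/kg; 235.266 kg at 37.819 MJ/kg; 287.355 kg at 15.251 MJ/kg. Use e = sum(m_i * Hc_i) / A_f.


Total energy = 40.891*16.685 + 236.633*32.962 + 359.309*33.8 + 235.266*37.819 + 287.355*15.251
= 682.2663 + 7799.897 + 12144.64 + 8897.525 + 4382.451
= 33906.78 MJ
e = 33906.78 / 140.419 = 241.47 MJ/m^2

241.47 MJ/m^2


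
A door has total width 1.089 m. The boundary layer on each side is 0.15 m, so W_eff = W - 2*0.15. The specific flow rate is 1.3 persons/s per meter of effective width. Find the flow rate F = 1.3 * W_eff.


W_eff = 1.089 - 0.30 = 0.789 m
F = 1.3 * 0.789 = 1.0257 persons/s

1.0257 persons/s


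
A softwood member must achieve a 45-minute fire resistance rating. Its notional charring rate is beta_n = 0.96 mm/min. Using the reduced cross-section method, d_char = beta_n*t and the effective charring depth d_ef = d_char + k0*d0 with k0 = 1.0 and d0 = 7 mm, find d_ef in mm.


d_char = 0.96 * 45 = 43.2 mm
d_ef = 43.2 + 1.0*7 = 50.2 mm

50.2 mm


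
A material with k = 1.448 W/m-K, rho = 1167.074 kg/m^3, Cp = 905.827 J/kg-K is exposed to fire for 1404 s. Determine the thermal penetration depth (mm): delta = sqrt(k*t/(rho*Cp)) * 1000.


alpha = 1.448 / (1167.074 * 905.827) = 1.3697e-06 m^2/s
alpha * t = 0.0019231
delta = sqrt(0.0019231) * 1000 = 43.853 mm

43.853 mm


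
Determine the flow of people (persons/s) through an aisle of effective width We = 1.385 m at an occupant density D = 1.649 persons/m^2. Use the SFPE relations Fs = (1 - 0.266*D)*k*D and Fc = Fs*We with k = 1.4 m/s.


1 - 0.266*D = 1 - 0.266*1.649 = 0.56137
Fs = 0.56137 * 1.4 * 1.649 = 1.2960 persons/(s*m)
Fc = 1.2960 * 1.385 = 1.7949 persons/s

1.7949 persons/s


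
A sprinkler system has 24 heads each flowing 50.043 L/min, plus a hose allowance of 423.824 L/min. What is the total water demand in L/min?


Sprinkler demand = 24 * 50.043 = 1201.032 L/min
Total = 1201.032 + 423.824 = 1624.856 L/min

1624.856 L/min


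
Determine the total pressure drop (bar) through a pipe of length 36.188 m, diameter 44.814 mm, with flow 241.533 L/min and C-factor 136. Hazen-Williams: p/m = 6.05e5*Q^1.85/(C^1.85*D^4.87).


Q^1.85 = 25616
C^1.85 = 8852.1
D^4.87 = 1.1025e+08
p/m = 0.015879 bar/m
p_total = 0.015879 * 36.188 = 0.57464 bar

0.57464 bar


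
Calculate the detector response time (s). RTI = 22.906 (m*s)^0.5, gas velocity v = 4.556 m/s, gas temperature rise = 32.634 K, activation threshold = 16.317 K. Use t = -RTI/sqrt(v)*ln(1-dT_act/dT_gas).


dT_act/dT_gas = 0.5
ln(1 - 0.5) = -0.69315
t = -22.906 / sqrt(4.556) * -0.69315 = 7.4385 s

7.4385 s


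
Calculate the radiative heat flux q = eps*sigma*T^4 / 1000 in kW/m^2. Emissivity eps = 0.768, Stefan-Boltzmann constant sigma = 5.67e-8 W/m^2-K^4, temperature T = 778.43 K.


T^4 = 3.6718e+11
q = 0.768 * 5.67e-8 * 3.6718e+11 / 1000 = 15.989 kW/m^2

15.989 kW/m^2


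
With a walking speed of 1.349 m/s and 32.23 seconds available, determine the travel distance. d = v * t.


d = 1.349 * 32.23 = 43.478 m

43.478 m


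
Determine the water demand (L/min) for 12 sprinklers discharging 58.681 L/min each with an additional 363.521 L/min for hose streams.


Sprinkler demand = 12 * 58.681 = 704.172 L/min
Total = 704.172 + 363.521 = 1067.693 L/min

1067.693 L/min


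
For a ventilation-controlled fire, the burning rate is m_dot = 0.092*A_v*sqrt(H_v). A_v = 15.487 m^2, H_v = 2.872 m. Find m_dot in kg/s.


sqrt(H_v) = 1.6947
m_dot = 0.092 * 15.487 * 1.6947 = 2.4146 kg/s

2.4146 kg/s


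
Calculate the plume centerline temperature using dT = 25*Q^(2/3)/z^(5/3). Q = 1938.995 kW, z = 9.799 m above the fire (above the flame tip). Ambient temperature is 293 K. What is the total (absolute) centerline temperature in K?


Q^(2/3) = 155.50
z^(5/3) = 44.871
dT = 25 * 155.50 / 44.871 = 86.634 K
T = 293 + 86.634 = 379.63 K

379.63 K


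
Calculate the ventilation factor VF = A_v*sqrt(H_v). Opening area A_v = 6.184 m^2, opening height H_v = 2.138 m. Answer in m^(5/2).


sqrt(H_v) = 1.4622
VF = 6.184 * 1.4622 = 9.0422 m^(5/2)

9.0422 m^(5/2)


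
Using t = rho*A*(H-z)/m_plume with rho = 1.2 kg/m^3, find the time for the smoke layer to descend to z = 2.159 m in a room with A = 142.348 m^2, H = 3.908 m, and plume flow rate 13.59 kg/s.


H - z = 1.749 m
t = 1.2 * 142.348 * 1.749 / 13.59 = 21.984 s

21.984 s


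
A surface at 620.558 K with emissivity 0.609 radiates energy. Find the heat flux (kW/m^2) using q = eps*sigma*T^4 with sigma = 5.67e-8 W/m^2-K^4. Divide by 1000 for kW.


T^4 = 1.4830e+11
q = 0.609 * 5.67e-8 * 1.4830e+11 / 1000 = 5.1207 kW/m^2

5.1207 kW/m^2


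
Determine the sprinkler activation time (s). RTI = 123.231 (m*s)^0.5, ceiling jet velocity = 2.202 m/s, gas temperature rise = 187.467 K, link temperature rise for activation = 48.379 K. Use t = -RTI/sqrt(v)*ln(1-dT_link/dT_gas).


dT_link/dT_gas = 0.25807
ln(1 - 0.25807) = -0.29850
t = -123.231 / sqrt(2.202) * -0.29850 = 24.788 s

24.788 s


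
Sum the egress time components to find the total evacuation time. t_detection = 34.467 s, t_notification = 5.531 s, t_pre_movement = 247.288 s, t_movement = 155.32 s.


Total = 34.467 + 5.531 + 247.288 + 155.32 = 442.606 s

442.606 s


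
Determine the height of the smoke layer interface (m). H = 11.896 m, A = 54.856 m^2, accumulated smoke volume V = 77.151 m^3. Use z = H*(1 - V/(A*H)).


V/(A*H) = 0.11823
1 - 0.11823 = 0.88177
z = 11.896 * 0.88177 = 10.490 m

10.490 m


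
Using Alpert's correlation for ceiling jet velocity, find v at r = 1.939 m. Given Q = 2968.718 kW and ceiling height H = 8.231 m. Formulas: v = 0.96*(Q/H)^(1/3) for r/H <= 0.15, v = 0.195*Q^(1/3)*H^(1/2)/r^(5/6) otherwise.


r/H = 1.939 / 8.231 = 0.23557
r/H > 0.15, so v = 0.195*Q^(1/3)*H^(1/2)/r^(5/6)
Q^(1/3) = 14.372
H^(1/2) = 2.8690
r^(5/6) = 1.7364
v = 0.195 * 14.372 * 2.8690 / 1.7364 = 4.6306 m/s

4.6306 m/s


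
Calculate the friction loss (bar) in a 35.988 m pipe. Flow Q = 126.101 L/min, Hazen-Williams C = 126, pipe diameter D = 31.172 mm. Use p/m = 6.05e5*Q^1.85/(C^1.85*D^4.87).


Q^1.85 = 7697.1
C^1.85 = 7685.7
D^4.87 = 1.8821e+07
p/m = 0.032193 bar/m
p_total = 0.032193 * 35.988 = 1.1586 bar

1.1586 bar


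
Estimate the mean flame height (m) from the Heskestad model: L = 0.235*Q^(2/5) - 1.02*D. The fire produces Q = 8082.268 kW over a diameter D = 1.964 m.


Q^(2/5) = 36.561
0.235 * Q^(2/5) = 8.5917
1.02 * D = 2.0033
L = 6.5885 m

6.5885 m


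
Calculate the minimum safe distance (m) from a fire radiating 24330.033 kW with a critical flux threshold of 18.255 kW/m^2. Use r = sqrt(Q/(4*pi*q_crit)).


4*pi*q_crit = 229.40
Q/(4*pi*q_crit) = 106.06
r = sqrt(106.06) = 10.299 m

10.299 m


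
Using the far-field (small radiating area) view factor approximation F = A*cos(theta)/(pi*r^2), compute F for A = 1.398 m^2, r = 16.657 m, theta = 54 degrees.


cos(54 deg) = 0.58779
pi*r^2 = 871.65
F = 1.398 * 0.58779 / 871.65 = 0.00094272

0.00094272


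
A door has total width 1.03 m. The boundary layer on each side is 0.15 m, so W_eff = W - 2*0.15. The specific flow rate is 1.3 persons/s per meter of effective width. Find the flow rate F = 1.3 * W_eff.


W_eff = 1.03 - 0.30 = 0.73 m
F = 1.3 * 0.73 = 0.949 persons/s

0.949 persons/s


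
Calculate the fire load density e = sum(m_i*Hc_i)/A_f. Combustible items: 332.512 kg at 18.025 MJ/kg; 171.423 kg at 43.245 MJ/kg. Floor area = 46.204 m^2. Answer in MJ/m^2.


Total energy = 332.512*18.025 + 171.423*43.245
= 5993.529 + 7413.188
= 13406.72 MJ
e = 13406.72 / 46.204 = 290.16 MJ/m^2

290.16 MJ/m^2


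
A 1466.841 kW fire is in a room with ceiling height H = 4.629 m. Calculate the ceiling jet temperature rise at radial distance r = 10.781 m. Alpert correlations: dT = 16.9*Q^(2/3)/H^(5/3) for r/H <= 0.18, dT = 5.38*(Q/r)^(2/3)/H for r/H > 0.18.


r/H = 10.781 / 4.629 = 2.3290
r/H > 0.18, so dT = 5.38*(Q/r)^(2/3)/H
Q/r = 136.06
(Q/r)^(2/3) = 26.453
dT = 5.38 * 26.453 / 4.629 = 30.745 K

30.745 K


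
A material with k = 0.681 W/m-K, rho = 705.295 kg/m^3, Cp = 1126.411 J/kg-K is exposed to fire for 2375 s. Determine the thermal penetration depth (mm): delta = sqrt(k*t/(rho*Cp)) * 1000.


alpha = 0.681 / (705.295 * 1126.411) = 8.5719e-07 m^2/s
alpha * t = 0.0020358
delta = sqrt(0.0020358) * 1000 = 45.120 mm

45.120 mm


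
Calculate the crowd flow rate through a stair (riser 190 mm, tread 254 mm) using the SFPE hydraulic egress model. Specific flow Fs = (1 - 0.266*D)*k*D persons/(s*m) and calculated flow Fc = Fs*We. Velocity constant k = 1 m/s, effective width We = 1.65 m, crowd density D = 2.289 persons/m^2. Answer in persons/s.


1 - 0.266*D = 1 - 0.266*2.289 = 0.39113
Fs = 0.39113 * 1 * 2.289 = 0.89529 persons/(s*m)
Fc = 0.89529 * 1.65 = 1.4772 persons/s

1.4772 persons/s
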